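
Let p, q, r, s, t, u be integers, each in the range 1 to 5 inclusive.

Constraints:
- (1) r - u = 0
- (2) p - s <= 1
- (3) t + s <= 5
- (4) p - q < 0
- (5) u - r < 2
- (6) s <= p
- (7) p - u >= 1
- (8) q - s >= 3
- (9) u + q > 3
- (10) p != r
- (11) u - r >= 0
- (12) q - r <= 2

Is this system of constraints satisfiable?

Unsatisfiable

Constraints 2, 7, 8, 11, and 12 give u − r ≥ 0, r − q ≥ -2, q − s ≥ 3, s − p ≥ -1, p − u ≥ 1.
Adding all 5 inequalities: the left sides telescope to 0, and the right sides sum to 0 + (-2) + 3 + (-1) + 1 = 1. So 0 ≥ 1, which is false.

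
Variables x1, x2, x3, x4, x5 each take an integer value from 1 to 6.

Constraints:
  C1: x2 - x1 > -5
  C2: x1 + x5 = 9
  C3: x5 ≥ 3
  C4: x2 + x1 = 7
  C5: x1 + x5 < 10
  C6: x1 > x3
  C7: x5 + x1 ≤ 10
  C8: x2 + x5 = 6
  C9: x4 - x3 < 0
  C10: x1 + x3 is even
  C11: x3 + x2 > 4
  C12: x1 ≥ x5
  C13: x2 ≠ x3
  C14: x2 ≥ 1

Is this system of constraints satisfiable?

Take x1 = 5, x2 = 2, x3 = 3, x4 = 2, x5 = 4. Then constraint 1: x2 - x1 = -3; constraint 2: x1 + x5 = 9; constraint 4: x2 + x1 = 7, and every other listed constraint is also met.

Satisfiable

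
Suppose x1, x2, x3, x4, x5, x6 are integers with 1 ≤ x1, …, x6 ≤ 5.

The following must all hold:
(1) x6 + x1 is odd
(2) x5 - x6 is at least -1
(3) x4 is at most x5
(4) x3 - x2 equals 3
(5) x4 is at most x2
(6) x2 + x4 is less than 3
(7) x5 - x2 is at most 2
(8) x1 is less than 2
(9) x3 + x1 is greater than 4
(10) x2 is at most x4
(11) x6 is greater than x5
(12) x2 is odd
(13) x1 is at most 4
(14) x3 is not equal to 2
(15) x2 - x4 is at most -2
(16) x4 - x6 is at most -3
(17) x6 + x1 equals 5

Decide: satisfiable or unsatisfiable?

Constraints 2, 7, 15, and 16 give x2 − x5 ≥ -2, x5 − x6 ≥ -1, x6 − x4 ≥ 3, x4 − x2 ≥ 2.
Adding all 4 inequalities: the left sides telescope to 0, and the right sides sum to (-2) + (-1) + 3 + 2 = 2. So 0 ≥ 2, which is false.

Unsatisfiable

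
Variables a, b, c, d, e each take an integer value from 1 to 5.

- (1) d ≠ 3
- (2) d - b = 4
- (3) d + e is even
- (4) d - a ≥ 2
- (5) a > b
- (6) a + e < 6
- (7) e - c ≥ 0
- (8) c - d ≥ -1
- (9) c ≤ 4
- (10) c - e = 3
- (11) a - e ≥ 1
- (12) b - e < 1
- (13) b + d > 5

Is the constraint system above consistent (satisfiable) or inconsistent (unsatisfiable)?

Constraints 4, 7, 8, and 11 give d − a ≥ 2, a − e ≥ 1, e − c ≥ 0, c − d ≥ -1.
Adding all 4 inequalities: the left sides telescope to 0, and the right sides sum to 2 + 1 + 0 + (-1) = 2. So 0 ≥ 2, which is false.

Unsatisfiable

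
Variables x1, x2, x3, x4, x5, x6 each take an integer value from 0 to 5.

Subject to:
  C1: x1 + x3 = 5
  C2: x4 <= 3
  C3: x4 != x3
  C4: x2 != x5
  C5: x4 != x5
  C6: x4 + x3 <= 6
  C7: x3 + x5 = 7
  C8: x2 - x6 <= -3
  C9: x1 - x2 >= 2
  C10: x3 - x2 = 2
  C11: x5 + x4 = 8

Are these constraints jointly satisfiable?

Try x1 = 3, x2 = 0, x3 = 2, x4 = 3, x5 = 5, x6 = 3.
Check constraint 1: x1 + x3 = 5; constraint 6: x4 + x3 = 5; constraint 7: x3 + x5 = 7. The remaining constraints are straightforward to verify.

Satisfiable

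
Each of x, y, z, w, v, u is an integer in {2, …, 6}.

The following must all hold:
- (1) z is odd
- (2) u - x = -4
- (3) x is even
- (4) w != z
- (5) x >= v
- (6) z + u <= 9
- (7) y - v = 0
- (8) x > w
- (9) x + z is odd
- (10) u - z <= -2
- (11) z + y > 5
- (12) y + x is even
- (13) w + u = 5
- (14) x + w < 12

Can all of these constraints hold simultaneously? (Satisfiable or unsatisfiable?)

Take x = 6, y = 2, z = 5, w = 3, v = 2, u = 2. Then constraint 2: u - x = -4; constraint 6: z + u = 7, and every other listed constraint is also met.

Satisfiable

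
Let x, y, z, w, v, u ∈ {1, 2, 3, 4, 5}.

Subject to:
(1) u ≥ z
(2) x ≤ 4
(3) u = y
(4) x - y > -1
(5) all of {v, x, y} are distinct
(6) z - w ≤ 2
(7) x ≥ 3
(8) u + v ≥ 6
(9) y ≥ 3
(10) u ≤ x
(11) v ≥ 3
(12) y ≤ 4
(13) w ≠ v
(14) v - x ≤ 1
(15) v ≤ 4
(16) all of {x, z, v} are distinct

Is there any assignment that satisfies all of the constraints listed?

Unsatisfiable

Constraints 2, 7, 9, 11, 12, and 15 confine each of v, x, y to the 2 values {3, 4}.
Constraint 5 requires all 3 of them to be distinct, but only 2 values are available — impossible by the pigeonhole principle.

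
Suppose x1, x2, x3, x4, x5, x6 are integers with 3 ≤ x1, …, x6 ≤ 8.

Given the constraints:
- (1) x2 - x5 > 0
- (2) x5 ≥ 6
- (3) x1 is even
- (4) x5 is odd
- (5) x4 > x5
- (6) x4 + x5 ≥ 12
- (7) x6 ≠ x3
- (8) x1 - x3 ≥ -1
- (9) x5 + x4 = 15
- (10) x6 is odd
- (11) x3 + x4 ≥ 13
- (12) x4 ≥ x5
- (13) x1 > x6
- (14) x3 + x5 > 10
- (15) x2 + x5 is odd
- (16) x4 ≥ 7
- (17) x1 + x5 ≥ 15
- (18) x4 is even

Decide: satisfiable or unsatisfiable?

Satisfiable

The assignment x1 = 8, x2 = 8, x3 = 6, x4 = 8, x5 = 7, x6 = 5 works:
  constraint 1 holds since x2 - x5 = 1.
  constraint 6 holds since x4 + x5 = 15.
  constraint 8 holds since x1 - x3 = 2.
The rest check out directly.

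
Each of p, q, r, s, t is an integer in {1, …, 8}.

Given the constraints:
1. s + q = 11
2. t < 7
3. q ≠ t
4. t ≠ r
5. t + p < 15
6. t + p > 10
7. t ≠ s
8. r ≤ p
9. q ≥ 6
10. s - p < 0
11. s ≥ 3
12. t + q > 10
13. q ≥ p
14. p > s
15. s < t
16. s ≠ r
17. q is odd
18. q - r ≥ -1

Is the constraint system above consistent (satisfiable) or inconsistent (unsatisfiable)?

Setting (p, q, r, s, t) = (7, 7, 7, 4, 6) satisfies everything: constraint 1: s + q = 11; constraint 5: t + p = 13, and the others follow.

Satisfiable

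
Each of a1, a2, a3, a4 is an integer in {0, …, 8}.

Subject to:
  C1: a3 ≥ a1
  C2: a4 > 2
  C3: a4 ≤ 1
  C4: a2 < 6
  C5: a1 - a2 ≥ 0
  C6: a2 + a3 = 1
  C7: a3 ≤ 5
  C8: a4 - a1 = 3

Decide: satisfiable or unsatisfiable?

Unsatisfiable

From constraint 2: a4 ≥ 3. From constraint 3: a4 ≤ 1. But 1 < 3, so no value of a4 works.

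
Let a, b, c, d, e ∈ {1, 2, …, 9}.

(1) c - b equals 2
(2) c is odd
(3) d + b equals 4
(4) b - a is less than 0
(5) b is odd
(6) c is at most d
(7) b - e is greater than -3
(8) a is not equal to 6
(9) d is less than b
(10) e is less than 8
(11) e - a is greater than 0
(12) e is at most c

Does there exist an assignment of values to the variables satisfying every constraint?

Unsatisfiable

Constraints 4, 6, 9, 11, and 12 give c ≤ d, d < b, b < a, a < e, e ≤ c. Chaining: c ≤ d < b < a < e ≤ c, which forces c < c — impossible.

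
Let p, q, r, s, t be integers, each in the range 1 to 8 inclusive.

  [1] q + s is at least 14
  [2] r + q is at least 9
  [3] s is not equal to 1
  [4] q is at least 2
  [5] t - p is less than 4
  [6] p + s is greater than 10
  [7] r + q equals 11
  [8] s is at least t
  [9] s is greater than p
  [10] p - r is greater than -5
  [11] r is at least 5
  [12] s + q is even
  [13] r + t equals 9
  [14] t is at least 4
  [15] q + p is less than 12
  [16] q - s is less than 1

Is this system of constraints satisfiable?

Satisfiable

The assignment p = 3, q = 6, r = 5, s = 8, t = 4 works:
  constraint 1 holds since q + s = 14.
  constraint 2 holds since r + q = 11.
The rest check out directly.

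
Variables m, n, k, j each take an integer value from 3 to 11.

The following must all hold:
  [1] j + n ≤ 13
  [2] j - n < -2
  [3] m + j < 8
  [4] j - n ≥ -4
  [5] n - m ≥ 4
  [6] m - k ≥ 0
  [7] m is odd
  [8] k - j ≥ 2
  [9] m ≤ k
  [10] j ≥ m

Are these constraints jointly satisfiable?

Unsatisfiable

Constraints 4, 5, 6, and 8 give m − k ≥ 0, k − j ≥ 2, j − n ≥ -4, n − m ≥ 4.
Adding all 4 inequalities: the left sides telescope to 0, and the right sides sum to 0 + 2 + (-4) + 4 = 2. So 0 ≥ 2, which is false.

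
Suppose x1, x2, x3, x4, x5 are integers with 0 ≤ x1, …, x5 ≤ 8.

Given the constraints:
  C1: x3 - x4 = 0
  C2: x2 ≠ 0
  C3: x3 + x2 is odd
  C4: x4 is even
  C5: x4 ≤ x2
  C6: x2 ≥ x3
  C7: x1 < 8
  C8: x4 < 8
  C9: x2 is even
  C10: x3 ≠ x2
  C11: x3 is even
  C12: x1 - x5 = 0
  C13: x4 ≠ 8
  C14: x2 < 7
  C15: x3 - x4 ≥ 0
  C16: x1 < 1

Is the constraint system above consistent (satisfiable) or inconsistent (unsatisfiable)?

Constraint 11 makes x3 even and constraint 9 makes x2 even, so x3 + x2 must be even. Constraint 3 says x3 + x2 is odd — contradiction.

Unsatisfiable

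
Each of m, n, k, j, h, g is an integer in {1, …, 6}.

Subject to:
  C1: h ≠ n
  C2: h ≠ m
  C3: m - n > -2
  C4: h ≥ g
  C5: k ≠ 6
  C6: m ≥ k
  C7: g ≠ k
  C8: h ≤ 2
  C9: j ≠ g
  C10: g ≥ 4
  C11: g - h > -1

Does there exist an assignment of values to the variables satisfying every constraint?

From constraints 4 and 10: h ≥ g and g ≥ 4, so h ≥ 4. From constraint 8: h ≤ 2. But 2 < 4, so no value of h works.

Unsatisfiable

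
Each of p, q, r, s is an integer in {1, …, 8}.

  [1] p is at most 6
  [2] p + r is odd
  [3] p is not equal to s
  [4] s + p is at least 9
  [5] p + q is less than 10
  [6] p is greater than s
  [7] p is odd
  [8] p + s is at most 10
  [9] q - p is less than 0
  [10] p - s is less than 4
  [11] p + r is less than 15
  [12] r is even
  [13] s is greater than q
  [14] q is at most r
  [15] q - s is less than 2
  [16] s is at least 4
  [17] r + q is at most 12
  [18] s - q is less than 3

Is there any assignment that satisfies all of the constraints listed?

Satisfiable

Take p = 5, q = 3, r = 8, s = 4. Then constraint 4: s + p = 9; constraint 5: p + q = 8; constraint 8: p + s = 9, and every other listed constraint is also met.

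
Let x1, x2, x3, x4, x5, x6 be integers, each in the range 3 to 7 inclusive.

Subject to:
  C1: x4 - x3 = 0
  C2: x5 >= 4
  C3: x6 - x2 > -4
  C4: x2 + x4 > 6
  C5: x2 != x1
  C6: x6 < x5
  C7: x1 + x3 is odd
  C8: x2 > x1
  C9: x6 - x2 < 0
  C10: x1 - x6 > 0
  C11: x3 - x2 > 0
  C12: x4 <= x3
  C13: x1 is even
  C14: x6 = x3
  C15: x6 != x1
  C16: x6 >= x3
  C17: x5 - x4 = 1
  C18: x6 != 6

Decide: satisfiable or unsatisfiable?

Constraints 8, 10, 11, and 16 give x1 < x2, x2 < x3, x3 ≤ x6, x6 < x1. Chaining: x1 < x2 < x3 ≤ x6 < x1, which forces x1 < x1 — impossible.

Unsatisfiable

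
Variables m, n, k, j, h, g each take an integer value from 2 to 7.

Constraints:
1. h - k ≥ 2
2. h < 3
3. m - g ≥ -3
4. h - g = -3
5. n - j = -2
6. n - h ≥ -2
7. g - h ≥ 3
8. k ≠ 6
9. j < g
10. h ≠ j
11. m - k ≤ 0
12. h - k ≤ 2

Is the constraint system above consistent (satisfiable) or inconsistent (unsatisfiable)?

Constraints 1, 3, 7, and 11 give m − g ≥ -3, g − h ≥ 3, h − k ≥ 2, k − m ≥ 0.
Adding all 4 inequalities: the left sides telescope to 0, and the right sides sum to (-3) + 3 + 2 + 0 = 2. So 0 ≥ 2, which is false.

Unsatisfiable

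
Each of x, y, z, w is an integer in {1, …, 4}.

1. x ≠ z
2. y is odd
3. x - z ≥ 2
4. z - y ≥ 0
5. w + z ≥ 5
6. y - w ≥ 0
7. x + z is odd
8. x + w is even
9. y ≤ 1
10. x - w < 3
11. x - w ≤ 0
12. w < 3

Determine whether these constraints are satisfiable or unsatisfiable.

Constraints 3, 4, 6, and 11 give x − z ≥ 2, z − y ≥ 0, y − w ≥ 0, w − x ≥ 0.
Adding all 4 inequalities: the left sides telescope to 0, and the right sides sum to 2 + 0 + 0 + 0 = 2. So 0 ≥ 2, which is false.

Unsatisfiable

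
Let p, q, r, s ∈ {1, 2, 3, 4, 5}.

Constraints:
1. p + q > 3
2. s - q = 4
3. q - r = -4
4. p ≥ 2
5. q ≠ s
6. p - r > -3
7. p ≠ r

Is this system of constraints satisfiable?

The assignment p = 4, q = 1, r = 5, s = 5 works:
  constraint 1 holds since p + q = 5.
  constraint 2 holds since s - q = 4.
  constraint 3 holds since q - r = -4.
The rest check out directly.

Satisfiable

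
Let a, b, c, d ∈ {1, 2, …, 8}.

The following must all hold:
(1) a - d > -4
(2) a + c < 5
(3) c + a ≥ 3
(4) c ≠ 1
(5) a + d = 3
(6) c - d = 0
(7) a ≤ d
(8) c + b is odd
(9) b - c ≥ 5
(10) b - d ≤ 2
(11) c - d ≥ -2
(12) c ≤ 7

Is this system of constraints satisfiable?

Constraints 9, 10, and 11 give c − d ≥ -2, d − b ≥ -2, b − c ≥ 5.
Adding all 3 inequalities: the left sides telescope to 0, and the right sides sum to (-2) + (-2) + 5 = 1. So 0 ≥ 1, which is false.

Unsatisfiable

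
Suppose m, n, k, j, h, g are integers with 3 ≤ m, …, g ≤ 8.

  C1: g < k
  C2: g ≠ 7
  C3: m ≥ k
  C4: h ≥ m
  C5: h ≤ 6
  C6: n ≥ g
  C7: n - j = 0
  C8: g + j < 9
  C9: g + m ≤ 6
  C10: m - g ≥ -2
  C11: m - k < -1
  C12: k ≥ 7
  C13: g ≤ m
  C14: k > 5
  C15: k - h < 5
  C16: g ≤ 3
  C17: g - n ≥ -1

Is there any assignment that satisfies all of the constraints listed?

Unsatisfiable

From constraints 3 and 12: m ≥ k and k ≥ 7, so m ≥ 7. From constraints 4 and 5: m ≤ h and h ≤ 6, so m ≤ 6. But 6 < 7, so no value of m works.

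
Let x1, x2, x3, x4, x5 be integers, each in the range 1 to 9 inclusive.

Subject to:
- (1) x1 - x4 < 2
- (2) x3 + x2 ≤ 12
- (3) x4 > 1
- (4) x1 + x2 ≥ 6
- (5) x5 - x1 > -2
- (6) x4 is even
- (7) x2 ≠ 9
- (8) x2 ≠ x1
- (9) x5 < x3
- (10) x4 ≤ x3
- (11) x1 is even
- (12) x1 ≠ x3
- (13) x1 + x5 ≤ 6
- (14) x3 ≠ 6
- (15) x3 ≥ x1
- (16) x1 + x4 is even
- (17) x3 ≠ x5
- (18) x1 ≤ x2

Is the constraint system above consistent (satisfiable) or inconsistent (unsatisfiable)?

One satisfying assignment is x1 = 2, x2 = 5, x3 = 5, x4 = 2, x5 = 2.
For the less obvious constraints — constraint 1: x1 - x4 = 0; constraint 2: x3 + x2 = 10 — and the others hold by inspection.

Satisfiable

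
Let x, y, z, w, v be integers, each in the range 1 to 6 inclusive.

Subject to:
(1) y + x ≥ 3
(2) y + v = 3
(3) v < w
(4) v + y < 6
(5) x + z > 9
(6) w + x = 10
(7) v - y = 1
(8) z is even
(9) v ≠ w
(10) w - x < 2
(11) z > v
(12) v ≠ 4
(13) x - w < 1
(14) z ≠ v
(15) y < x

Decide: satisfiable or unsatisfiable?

Try x = 5, y = 1, z = 6, w = 5, v = 2.
Check constraint 1: y + x = 6; constraint 2: y + v = 3; constraint 4: v + y = 3. The remaining constraints are straightforward to verify.

Satisfiable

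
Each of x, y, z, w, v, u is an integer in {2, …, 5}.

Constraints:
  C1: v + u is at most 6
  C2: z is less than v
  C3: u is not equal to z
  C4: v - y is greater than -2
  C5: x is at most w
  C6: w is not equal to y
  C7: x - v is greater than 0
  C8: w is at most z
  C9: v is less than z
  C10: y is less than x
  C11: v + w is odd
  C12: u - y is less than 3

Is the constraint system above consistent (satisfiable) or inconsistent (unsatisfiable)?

Unsatisfiable

Constraints 2, 5, 7, and 8 give w ≤ z, z < v, v < x, x ≤ w. Chaining: w ≤ z < v < x ≤ w, which forces w < w — impossible.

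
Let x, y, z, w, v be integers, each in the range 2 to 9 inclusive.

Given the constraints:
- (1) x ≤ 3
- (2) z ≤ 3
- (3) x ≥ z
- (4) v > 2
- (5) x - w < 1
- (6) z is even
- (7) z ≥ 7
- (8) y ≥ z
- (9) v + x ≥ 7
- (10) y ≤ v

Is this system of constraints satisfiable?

From constraint 7: z ≥ 7. From constraints 1 and 3: z ≤ x and x ≤ 3, so z ≤ 3. But 3 < 7, so no value of z works.

Unsatisfiable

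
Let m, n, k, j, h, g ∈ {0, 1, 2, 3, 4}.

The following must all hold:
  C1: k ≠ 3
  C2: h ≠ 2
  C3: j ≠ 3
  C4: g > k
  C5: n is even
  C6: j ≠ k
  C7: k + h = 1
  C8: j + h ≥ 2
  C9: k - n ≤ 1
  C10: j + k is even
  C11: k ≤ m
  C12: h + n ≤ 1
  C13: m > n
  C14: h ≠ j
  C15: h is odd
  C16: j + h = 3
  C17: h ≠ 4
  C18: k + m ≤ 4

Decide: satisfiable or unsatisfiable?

Satisfiable

Take m = 1, n = 0, k = 0, j = 2, h = 1, g = 1. Then constraint 7: k + h = 1; constraint 8: j + h = 3, and every other listed constraint is also met.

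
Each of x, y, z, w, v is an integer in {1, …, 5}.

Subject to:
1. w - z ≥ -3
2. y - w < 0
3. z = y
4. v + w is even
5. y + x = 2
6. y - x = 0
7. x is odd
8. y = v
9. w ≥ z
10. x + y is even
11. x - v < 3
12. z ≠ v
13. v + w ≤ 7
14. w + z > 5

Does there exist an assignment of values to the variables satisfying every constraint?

From constraints 3 and 8, z = y = v, so z = v. But constraint 12 says z ≠ v. Contradiction.

Unsatisfiable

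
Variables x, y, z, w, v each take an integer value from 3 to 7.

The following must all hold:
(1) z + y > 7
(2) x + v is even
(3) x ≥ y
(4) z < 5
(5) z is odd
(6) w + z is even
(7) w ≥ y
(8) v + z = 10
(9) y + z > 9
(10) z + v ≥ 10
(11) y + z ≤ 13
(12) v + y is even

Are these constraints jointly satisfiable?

Satisfiable

Setting (x, y, z, w, v) = (7, 7, 3, 7, 7) satisfies everything: constraint 1: z + y = 10; constraint 8: v + z = 10, and the others follow.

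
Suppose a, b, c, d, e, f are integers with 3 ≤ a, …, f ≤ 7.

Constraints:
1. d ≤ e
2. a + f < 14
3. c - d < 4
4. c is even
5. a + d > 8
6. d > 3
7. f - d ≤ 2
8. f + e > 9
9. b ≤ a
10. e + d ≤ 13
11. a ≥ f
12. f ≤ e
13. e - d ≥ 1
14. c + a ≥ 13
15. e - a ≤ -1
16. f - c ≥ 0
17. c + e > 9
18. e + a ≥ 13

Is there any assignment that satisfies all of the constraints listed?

Satisfiable

Setting (a, b, c, d, e, f) = (7, 7, 6, 4, 6, 6) satisfies everything: constraint 2: a + f = 13; constraint 3: c - d = 2; constraint 5: a + d = 11, and the others follow.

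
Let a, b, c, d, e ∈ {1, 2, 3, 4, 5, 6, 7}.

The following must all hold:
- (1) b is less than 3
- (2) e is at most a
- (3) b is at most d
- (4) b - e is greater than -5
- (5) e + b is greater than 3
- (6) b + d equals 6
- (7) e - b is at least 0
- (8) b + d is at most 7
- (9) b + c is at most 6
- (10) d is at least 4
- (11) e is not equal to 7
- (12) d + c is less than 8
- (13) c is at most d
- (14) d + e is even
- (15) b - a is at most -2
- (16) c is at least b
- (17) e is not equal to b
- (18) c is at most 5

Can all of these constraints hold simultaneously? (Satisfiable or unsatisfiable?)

Satisfiable

The assignment a = 3, b = 1, c = 2, d = 5, e = 3 works:
  constraint 4 holds since b - e = -2.
  constraint 5 holds since e + b = 4.
  constraint 6 holds since b + d = 6.
The rest check out directly.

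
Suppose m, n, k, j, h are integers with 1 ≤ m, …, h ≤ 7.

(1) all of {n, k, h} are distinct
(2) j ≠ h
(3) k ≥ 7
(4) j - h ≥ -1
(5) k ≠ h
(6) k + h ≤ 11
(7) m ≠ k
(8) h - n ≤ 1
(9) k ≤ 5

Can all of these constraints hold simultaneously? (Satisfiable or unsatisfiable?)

From constraint 3: k ≥ 7. From constraint 9: k ≤ 5. But 5 < 7, so no value of k works.

Unsatisfiable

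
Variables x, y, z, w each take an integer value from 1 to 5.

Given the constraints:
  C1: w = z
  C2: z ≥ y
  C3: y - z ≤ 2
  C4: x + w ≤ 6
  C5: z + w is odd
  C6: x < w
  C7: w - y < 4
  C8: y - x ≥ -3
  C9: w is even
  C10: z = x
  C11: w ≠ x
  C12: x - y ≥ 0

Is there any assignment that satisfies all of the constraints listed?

Unsatisfiable

From constraints 1 and 10, w = z = x, so w = x. But constraint 11 says w ≠ x. Contradiction.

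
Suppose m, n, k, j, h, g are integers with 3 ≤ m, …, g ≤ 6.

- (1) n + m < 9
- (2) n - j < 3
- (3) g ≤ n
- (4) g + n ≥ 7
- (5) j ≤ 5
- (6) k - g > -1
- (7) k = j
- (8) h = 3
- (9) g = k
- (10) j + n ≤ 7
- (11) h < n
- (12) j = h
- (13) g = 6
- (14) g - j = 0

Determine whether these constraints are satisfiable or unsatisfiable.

Unsatisfiable

Constraint 13 fixes g = 6 and constraint 8 fixes h = 3. Constraints 7, 9, and 12 give g = k = j = h, so g = h. But 6 ≠ 3 — contradiction.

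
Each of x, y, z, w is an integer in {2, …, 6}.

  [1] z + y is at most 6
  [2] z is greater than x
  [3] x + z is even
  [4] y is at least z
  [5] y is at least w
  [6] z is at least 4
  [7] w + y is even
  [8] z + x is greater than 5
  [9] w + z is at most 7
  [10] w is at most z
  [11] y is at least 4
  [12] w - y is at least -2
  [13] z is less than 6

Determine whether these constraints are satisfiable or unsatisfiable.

Unsatisfiable

From constraint 6: z ≥ 4. From constraint 11: y ≥ 4. Hence z + y ≥ 8. But constraint 1 requires z + y ≤ 6, and 6 < 8. Contradiction.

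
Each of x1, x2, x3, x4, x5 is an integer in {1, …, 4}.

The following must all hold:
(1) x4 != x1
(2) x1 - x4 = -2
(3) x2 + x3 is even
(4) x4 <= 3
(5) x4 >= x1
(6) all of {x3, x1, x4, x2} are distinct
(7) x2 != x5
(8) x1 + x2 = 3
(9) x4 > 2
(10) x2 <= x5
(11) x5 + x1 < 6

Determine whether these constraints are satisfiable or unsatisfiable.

Setting (x1, x2, x3, x4, x5) = (1, 2, 4, 3, 3) satisfies everything: constraint 2: x1 - x4 = -2; constraint 8: x1 + x2 = 3, and the others follow.

Satisfiable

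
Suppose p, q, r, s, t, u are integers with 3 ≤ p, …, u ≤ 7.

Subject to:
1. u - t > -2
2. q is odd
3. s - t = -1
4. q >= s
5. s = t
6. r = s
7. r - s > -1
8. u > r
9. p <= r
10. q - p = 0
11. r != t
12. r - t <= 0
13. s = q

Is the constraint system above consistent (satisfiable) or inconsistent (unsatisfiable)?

Unsatisfiable

From constraints 5 and 6, r = s = t, so r = t. But constraint 11 says r ≠ t. Contradiction.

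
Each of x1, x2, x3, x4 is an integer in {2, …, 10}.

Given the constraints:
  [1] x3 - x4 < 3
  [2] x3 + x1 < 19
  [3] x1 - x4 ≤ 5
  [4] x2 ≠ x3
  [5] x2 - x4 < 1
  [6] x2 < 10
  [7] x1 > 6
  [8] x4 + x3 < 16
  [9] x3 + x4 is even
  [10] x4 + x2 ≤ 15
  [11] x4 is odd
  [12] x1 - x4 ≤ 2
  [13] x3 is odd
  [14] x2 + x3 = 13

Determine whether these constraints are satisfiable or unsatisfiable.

The assignment x1 = 9, x2 = 6, x3 = 7, x4 = 7 works:
  constraint 1 holds since x3 - x4 = 0.
  constraint 2 holds since x3 + x1 = 16.
The rest check out directly.

Satisfiable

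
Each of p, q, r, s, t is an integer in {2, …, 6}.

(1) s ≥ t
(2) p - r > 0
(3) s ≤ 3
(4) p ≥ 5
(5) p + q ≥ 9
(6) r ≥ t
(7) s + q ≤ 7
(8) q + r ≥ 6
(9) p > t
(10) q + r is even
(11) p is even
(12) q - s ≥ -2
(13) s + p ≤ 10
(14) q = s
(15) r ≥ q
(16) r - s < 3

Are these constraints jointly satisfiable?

Satisfiable

Try p = 6, q = 3, r = 3, s = 3, t = 3.
Check constraint 2: p - r = 3; constraint 5: p + q = 9; constraint 7: s + q = 6. The remaining constraints are straightforward to verify.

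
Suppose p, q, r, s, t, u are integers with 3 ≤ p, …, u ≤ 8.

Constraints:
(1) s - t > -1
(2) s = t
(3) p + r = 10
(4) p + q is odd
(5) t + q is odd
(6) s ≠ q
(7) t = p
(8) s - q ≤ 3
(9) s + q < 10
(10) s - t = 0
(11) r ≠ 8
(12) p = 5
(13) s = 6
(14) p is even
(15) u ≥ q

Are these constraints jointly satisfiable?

Constraint 13 fixes s = 6 and constraint 12 fixes p = 5. Constraints 2 and 7 give s = t = p, so s = p. But 6 ≠ 5 — contradiction.

Unsatisfiable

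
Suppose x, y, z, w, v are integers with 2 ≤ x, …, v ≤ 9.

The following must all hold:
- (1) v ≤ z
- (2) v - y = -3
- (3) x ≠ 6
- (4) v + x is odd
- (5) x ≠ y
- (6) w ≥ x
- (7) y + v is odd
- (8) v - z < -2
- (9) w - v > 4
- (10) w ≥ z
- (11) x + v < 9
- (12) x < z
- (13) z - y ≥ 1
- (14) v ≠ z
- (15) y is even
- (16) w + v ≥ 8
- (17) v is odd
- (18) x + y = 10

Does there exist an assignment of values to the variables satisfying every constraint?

Take x = 4, y = 6, z = 8, w = 8, v = 3. Then constraint 2: v - y = -3; constraint 8: v - z = -5, and every other listed constraint is also met.

Satisfiable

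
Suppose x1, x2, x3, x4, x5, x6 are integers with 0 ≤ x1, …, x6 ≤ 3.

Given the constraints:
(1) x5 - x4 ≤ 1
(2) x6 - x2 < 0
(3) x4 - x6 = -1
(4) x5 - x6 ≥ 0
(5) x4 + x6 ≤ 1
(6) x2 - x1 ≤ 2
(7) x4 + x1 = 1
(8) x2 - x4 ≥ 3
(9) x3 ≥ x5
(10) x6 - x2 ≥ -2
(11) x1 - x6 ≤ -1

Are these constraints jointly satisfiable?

Unsatisfiable

Constraints 1, 4, 6, 8, and 11 give x4 − x5 ≥ -1, x5 − x6 ≥ 0, x6 − x1 ≥ 1, x1 − x2 ≥ -2, x2 − x4 ≥ 3.
Adding all 5 inequalities: the left sides telescope to 0, and the right sides sum to (-1) + 0 + 1 + (-2) + 3 = 1. So 0 ≥ 1, which is false.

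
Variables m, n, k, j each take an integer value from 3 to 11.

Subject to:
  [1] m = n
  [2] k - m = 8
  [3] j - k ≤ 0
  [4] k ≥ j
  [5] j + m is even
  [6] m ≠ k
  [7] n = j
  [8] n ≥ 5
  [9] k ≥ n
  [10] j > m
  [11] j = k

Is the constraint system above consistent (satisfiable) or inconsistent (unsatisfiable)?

From constraints 1, 7, and 11, m = n = j = k, so m = k. But constraint 6 says m ≠ k. Contradiction.

Unsatisfiable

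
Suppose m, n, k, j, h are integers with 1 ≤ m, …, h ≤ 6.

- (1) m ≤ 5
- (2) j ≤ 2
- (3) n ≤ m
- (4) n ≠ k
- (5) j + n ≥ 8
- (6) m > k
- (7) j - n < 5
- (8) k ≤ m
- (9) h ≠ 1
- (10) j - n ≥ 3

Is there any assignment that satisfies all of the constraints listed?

From constraint 2: j ≤ 2. From constraints 1 and 3: n ≤ m ≤ 5. Hence j + n ≤ 7. But constraint 5 requires j + n ≥ 8, and 8 > 7. Contradiction.

Unsatisfiable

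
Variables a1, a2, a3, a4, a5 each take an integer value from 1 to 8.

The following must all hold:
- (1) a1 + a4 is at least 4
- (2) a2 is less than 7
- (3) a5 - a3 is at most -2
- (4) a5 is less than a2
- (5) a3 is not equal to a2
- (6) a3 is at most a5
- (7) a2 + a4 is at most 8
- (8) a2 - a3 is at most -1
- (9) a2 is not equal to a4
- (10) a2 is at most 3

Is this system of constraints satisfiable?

Constraints 4, 6, and 8 give a2 < a3, a3 ≤ a5, a5 < a2. Chaining: a2 < a3 ≤ a5 < a2, which forces a2 < a2 — impossible.

Unsatisfiable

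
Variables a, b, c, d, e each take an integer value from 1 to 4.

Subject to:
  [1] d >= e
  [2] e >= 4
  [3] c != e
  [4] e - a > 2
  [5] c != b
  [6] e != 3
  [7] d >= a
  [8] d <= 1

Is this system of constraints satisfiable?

From constraints 1 and 2: d ≥ e and e ≥ 4, so d ≥ 4. From constraint 8: d ≤ 1. But 1 < 4, so no value of d works.

Unsatisfiable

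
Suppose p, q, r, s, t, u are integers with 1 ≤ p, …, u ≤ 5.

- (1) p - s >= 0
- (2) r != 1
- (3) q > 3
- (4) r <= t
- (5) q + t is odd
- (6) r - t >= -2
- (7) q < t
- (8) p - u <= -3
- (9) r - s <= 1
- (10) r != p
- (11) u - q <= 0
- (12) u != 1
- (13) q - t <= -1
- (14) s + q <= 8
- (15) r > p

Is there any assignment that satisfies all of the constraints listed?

Unsatisfiable

Constraints 1, 6, 8, 9, 11, and 13 give t − q ≥ 1, q − u ≥ 0, u − p ≥ 3, p − s ≥ 0, s − r ≥ -1, r − t ≥ -2.
Adding all 6 inequalities: the left sides telescope to 0, and the right sides sum to 1 + 0 + 3 + 0 + (-1) + (-2) = 1. So 0 ≥ 1, which is false.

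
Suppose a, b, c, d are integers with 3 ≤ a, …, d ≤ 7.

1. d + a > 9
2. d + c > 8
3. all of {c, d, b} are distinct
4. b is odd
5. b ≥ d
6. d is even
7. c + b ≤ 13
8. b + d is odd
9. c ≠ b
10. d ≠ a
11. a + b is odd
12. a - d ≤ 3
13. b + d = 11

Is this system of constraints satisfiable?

Satisfiable

Try a = 6, b = 7, c = 5, d = 4.
Check constraint 1: d + a = 10; constraint 2: d + c = 9. The remaining constraints are straightforward to verify.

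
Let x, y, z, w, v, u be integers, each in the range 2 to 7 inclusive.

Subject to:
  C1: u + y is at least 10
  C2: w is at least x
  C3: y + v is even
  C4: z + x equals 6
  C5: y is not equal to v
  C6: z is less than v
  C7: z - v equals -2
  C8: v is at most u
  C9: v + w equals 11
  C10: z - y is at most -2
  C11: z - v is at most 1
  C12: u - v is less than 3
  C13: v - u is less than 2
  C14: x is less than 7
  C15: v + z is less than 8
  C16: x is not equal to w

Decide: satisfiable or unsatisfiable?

Take x = 4, y = 6, z = 2, w = 7, v = 4, u = 5. Then constraint 1: u + y = 11; constraint 4: z + x = 6; constraint 7: z - v = -2, and every other listed constraint is also met.

Satisfiable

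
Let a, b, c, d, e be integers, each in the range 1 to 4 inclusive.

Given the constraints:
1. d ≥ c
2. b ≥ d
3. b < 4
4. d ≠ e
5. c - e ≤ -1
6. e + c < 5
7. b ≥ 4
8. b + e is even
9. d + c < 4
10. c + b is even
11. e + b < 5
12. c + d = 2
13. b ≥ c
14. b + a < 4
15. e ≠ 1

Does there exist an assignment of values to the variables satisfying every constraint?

From constraint 7: b ≥ 4. From constraint 3: b ≤ 3. But 3 < 4, so no value of b works.

Unsatisfiable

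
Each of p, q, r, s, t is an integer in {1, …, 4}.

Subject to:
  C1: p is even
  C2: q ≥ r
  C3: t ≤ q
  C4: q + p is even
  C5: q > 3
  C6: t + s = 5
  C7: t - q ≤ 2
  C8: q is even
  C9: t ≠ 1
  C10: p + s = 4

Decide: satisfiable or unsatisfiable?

One satisfying assignment is p = 2, q = 4, r = 1, s = 2, t = 3.
For the less obvious constraints — constraint 6: t + s = 5; constraint 7: t - q = -1 — and the others hold by inspection.

Satisfiable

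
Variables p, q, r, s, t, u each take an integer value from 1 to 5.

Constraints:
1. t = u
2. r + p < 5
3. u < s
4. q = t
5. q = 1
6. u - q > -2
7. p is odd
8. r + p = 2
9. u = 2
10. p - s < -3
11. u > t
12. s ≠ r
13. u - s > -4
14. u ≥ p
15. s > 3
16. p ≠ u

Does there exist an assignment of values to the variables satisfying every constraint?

Constraint 5 fixes q = 1 and constraint 9 fixes u = 2. Constraints 1 and 4 give q = t = u, so q = u. But 1 ≠ 2 — contradiction.

Unsatisfiable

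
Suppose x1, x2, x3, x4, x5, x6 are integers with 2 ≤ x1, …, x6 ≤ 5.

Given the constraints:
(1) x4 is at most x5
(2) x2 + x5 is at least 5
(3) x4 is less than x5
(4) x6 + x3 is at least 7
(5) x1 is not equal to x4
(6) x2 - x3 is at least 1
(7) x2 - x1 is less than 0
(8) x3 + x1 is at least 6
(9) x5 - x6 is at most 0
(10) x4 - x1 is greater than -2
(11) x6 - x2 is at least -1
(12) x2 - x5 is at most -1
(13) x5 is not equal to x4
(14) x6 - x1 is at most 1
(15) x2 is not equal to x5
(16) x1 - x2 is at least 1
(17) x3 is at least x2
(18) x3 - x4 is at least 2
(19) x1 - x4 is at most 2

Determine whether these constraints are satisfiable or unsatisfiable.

Unsatisfiable

Constraints 6, 9, 12, 14, 18, and 19 give x4 − x1 ≥ -2, x1 − x6 ≥ -1, x6 − x5 ≥ 0, x5 − x2 ≥ 1, x2 − x3 ≥ 1, x3 − x4 ≥ 2.
Adding all 6 inequalities: the left sides telescope to 0, and the right sides sum to (-2) + (-1) + 0 + 1 + 1 + 2 = 1. So 0 ≥ 1, which is false.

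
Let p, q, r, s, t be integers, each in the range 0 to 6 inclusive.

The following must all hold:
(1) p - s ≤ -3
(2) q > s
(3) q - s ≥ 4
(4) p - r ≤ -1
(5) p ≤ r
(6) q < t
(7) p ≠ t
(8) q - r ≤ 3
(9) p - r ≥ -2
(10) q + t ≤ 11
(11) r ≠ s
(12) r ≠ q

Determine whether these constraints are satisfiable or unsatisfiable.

Constraints 1, 3, 8, and 9 give p − r ≥ -2, r − q ≥ -3, q − s ≥ 4, s − p ≥ 3.
Adding all 4 inequalities: the left sides telescope to 0, and the right sides sum to (-2) + (-3) + 4 + 3 = 2. So 0 ≥ 2, which is false.

Unsatisfiable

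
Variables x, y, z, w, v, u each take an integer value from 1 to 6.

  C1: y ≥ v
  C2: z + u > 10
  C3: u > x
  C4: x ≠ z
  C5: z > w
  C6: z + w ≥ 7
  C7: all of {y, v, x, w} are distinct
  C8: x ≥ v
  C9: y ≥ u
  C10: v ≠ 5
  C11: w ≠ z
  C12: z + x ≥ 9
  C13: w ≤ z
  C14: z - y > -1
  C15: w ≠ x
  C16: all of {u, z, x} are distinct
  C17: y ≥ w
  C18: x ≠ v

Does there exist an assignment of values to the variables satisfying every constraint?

Satisfiable

Try x = 4, y = 6, z = 6, w = 3, v = 1, u = 5.
Check constraint 2: z + u = 11; constraint 6: z + w = 9; constraint 12: z + x = 10. The remaining constraints are straightforward to verify.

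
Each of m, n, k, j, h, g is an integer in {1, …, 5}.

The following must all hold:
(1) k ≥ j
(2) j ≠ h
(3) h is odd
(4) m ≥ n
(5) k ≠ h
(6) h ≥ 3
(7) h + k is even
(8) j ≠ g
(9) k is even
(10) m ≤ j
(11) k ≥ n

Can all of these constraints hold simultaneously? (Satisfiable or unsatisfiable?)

Unsatisfiable

Constraint 3 makes h odd and constraint 9 makes k even, so h + k must be odd. Constraint 7 says h + k is even — contradiction.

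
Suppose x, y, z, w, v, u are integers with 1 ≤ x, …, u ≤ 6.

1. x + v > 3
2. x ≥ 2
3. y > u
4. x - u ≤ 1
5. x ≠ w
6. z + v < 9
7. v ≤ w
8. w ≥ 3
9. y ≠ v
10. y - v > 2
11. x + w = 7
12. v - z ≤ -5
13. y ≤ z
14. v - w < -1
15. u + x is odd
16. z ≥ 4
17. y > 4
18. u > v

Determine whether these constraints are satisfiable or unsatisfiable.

Satisfiable

Setting (x, y, z, w, v, u) = (3, 6, 6, 4, 1, 4) satisfies everything: constraint 1: x + v = 4; constraint 4: x - u = -1, and the others follow.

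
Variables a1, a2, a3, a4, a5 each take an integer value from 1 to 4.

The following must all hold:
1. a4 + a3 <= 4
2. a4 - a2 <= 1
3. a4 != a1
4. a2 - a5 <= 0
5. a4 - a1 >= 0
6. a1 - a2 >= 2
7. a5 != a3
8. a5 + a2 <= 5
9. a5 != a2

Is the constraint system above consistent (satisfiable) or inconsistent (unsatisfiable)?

Constraints 2, 5, and 6 give a1 − a2 ≥ 2, a2 − a4 ≥ -1, a4 − a1 ≥ 0.
Adding all 3 inequalities: the left sides telescope to 0, and the right sides sum to 2 + (-1) + 0 = 1. So 0 ≥ 1, which is false.

Unsatisfiable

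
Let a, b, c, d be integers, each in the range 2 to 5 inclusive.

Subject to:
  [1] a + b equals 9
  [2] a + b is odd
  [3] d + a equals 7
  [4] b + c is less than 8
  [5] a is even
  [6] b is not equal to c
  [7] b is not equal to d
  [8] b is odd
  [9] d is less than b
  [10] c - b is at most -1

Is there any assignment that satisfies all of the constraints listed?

The assignment a = 4, b = 5, c = 2, d = 3 works:
  constraint 1 holds since a + b = 9.
  constraint 3 holds since d + a = 7.
The rest check out directly.

Satisfiable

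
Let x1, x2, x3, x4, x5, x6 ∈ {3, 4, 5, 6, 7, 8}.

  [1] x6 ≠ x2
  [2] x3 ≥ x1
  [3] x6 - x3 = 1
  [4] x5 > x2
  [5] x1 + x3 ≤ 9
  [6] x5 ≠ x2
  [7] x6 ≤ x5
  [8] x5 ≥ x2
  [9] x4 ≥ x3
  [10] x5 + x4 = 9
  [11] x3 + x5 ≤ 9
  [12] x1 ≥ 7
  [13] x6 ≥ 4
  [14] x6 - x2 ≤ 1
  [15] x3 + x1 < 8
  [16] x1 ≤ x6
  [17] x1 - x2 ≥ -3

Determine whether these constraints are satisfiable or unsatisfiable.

Unsatisfiable

From constraints 2 and 12: x3 ≥ x1 ≥ 7. From constraints 7 and 13: x5 ≥ x6 ≥ 4. Hence x3 + x5 ≥ 11. But constraint 11 requires x3 + x5 ≤ 9, and 9 < 11. Contradiction.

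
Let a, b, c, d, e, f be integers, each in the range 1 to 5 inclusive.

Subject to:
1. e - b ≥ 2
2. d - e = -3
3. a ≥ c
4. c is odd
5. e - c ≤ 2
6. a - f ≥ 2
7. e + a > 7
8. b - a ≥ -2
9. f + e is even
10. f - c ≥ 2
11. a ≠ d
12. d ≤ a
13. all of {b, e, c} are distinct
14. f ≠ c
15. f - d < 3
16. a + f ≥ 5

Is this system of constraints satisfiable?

Unsatisfiable

Constraints 1, 5, 6, 8, and 10 give f − c ≥ 2, c − e ≥ -2, e − b ≥ 2, b − a ≥ -2, a − f ≥ 2.
Adding all 5 inequalities: the left sides telescope to 0, and the right sides sum to 2 + (-2) + 2 + (-2) + 2 = 2. So 0 ≥ 2, which is false.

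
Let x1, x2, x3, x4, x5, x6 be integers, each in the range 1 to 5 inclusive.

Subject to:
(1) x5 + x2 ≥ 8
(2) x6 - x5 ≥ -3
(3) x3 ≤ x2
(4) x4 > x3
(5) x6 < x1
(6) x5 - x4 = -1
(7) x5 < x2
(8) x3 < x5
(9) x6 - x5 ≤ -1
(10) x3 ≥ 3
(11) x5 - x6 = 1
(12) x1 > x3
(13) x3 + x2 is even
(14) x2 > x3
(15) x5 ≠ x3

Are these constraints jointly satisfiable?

The assignment x1 = 4, x2 = 5, x3 = 3, x4 = 5, x5 = 4, x6 = 3 works:
  constraint 1 holds since x5 + x2 = 9.
  constraint 2 holds since x6 - x5 = -1.
  constraint 6 holds since x5 - x4 = -1.
The rest check out directly.

Satisfiable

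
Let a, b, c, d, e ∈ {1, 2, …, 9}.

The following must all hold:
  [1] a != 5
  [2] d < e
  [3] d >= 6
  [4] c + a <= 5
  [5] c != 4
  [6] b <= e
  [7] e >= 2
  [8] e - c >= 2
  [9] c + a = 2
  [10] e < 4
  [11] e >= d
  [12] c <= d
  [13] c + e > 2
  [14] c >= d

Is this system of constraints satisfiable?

From constraints 3 and 11: e ≥ d and d ≥ 6, so e ≥ 6. From constraint 10: e ≤ 3. But 3 < 6, so no value of e works.

Unsatisfiable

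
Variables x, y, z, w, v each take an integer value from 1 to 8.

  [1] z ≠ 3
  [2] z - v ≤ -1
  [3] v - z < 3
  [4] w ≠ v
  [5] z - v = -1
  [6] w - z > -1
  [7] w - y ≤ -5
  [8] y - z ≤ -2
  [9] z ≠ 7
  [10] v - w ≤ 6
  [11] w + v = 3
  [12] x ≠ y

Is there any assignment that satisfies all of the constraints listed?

Unsatisfiable

Constraints 2, 7, 8, and 10 give y − w ≥ 5, w − v ≥ -6, v − z ≥ 1, z − y ≥ 2.
Adding all 4 inequalities: the left sides telescope to 0, and the right sides sum to 5 + (-6) + 1 + 2 = 2. So 0 ≥ 2, which is false.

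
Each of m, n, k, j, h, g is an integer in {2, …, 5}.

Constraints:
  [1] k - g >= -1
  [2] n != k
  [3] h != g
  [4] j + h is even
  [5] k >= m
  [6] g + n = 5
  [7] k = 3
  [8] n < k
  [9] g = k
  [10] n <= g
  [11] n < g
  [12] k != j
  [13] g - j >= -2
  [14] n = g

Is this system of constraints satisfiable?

From constraints 9 and 14, n = g = k, so n = k. But constraint 2 says n ≠ k. Contradiction.

Unsatisfiable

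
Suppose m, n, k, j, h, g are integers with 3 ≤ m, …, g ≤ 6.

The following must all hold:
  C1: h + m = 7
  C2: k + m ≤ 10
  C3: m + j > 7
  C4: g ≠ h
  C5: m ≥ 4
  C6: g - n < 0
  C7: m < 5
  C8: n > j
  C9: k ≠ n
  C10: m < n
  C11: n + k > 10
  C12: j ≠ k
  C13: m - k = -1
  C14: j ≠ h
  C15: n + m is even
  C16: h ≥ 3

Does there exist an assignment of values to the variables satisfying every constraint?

Take m = 4, n = 6, k = 5, j = 4, h = 3, g = 5. Then constraint 1: h + m = 7; constraint 2: k + m = 9; constraint 3: m + j = 8, and every other listed constraint is also met.

Satisfiable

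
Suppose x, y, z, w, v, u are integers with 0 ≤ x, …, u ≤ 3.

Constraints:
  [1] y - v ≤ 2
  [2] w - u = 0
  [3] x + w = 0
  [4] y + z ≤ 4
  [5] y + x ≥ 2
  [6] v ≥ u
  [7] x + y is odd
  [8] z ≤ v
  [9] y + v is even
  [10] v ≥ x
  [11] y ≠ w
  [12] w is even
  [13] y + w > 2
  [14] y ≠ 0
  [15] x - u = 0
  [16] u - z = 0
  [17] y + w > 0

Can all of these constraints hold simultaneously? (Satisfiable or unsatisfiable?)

Setting (x, y, z, w, v, u) = (0, 3, 0, 0, 1, 0) satisfies everything: constraint 1: y - v = 2; constraint 2: w - u = 0; constraint 3: x + w = 0, and the others follow.

Satisfiable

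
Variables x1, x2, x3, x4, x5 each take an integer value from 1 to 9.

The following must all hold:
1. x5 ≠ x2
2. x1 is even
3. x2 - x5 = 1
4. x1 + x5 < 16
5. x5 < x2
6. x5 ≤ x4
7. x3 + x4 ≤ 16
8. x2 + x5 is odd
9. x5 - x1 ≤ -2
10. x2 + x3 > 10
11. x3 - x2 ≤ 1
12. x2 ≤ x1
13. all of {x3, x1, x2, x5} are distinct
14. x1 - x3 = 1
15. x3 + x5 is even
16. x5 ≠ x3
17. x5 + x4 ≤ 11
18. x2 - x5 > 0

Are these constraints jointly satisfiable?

Satisfiable

One satisfying assignment is x1 = 8, x2 = 6, x3 = 7, x4 = 6, x5 = 5.
For the less obvious constraints — constraint 3: x2 - x5 = 1; constraint 4: x1 + x5 = 13 — and the others hold by inspection.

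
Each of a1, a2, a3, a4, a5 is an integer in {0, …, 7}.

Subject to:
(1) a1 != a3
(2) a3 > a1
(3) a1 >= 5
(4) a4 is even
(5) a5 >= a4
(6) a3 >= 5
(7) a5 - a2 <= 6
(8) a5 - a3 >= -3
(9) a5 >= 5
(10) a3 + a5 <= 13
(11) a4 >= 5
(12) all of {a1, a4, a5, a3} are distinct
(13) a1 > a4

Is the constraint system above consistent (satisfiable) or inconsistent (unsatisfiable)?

Unsatisfiable

Constraints 3, 6, 9, and 11 confine each of a1, a4, a5, a3 to the 3 values {5, …, 7} (the domain already gives each ≤ 7).
Constraint 12 requires all 4 of them to be distinct, but only 3 values are available — impossible by the pigeonhole principle.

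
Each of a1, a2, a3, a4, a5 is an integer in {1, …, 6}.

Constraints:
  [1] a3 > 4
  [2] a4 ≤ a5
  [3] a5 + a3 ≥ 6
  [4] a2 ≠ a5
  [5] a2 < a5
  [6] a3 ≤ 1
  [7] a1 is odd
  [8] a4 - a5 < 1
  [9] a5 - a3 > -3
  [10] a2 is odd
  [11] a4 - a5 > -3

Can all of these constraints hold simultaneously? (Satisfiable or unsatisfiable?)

Unsatisfiable

From constraint 1: a3 ≥ 5. From constraint 6: a3 ≤ 1. But 1 < 5, so no value of a3 works.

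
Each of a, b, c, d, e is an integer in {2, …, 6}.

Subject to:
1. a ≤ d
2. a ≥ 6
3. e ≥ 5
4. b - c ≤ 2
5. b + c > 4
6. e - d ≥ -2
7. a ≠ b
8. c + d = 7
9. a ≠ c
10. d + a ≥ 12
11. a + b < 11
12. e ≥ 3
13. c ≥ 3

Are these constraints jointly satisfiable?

Unsatisfiable

From constraint 13: c ≥ 3. From constraints 1 and 2: d ≥ a ≥ 6. Hence c + d ≥ 9. But constraint 8 requires c + d = 7, and 7 < 9. Contradiction.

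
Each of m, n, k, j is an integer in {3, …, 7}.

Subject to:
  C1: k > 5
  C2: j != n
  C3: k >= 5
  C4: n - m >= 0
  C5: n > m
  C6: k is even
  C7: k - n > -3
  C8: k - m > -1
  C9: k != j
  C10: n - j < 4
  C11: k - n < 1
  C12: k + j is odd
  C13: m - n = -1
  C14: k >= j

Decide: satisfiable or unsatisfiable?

One satisfying assignment is m = 5, n = 6, k = 6, j = 5.
For the less obvious constraints — constraint 4: n - m = 1; constraint 7: k - n = 0; constraint 8: k - m = 1 — and the others hold by inspection.

Satisfiable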